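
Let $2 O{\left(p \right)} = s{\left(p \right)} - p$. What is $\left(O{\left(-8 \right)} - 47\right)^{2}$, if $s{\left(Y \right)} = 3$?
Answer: $\frac{6889}{4} \approx 1722.3$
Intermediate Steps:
$O{\left(p \right)} = \frac{3}{2} - \frac{p}{2}$ ($O{\left(p \right)} = \frac{3 - p}{2} = \frac{3}{2} - \frac{p}{2}$)
$\left(O{\left(-8 \right)} - 47\right)^{2} = \left(\left(\frac{3}{2} - -4\right) - 47\right)^{2} = \left(\left(\frac{3}{2} + 4\right) - 47\right)^{2} = \left(\frac{11}{2} - 47\right)^{2} = \left(- \frac{83}{2}\right)^{2} = \frac{6889}{4}$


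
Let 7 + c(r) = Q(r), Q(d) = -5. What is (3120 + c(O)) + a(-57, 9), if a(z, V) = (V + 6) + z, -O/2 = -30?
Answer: 3066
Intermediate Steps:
O = 60 (O = -2*(-30) = 60)
c(r) = -12 (c(r) = -7 - 5 = -12)
a(z, V) = 6 + V + z (a(z, V) = (6 + V) + z = 6 + V + z)
(3120 + c(O)) + a(-57, 9) = (3120 - 12) + (6 + 9 - 57) = 3108 - 42 = 3066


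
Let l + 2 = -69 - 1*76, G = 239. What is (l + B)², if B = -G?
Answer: 148996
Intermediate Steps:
l = -147 (l = -2 + (-69 - 1*76) = -2 + (-69 - 76) = -2 - 145 = -147)
B = -239 (B = -1*239 = -239)
(l + B)² = (-147 - 239)² = (-386)² = 148996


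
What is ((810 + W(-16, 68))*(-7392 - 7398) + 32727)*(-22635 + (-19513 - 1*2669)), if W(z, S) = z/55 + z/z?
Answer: 5894971154505/11 ≈ 5.3591e+11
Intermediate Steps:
W(z, S) = 1 + z/55 (W(z, S) = z*(1/55) + 1 = z/55 + 1 = 1 + z/55)
((810 + W(-16, 68))*(-7392 - 7398) + 32727)*(-22635 + (-19513 - 1*2669)) = ((810 + (1 + (1/55)*(-16)))*(-7392 - 7398) + 32727)*(-22635 + (-19513 - 1*2669)) = ((810 + (1 - 16/55))*(-14790) + 32727)*(-22635 + (-19513 - 2669)) = ((810 + 39/55)*(-14790) + 32727)*(-22635 - 22182) = ((44589/55)*(-14790) + 32727)*(-44817) = (-131894262/11 + 32727)*(-44817) = -131534265/11*(-44817) = 5894971154505/11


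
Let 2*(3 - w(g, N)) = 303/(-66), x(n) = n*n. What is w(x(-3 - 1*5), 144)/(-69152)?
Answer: -233/3042688 ≈ -7.6577e-5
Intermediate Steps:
x(n) = n²
w(g, N) = 233/44 (w(g, N) = 3 - 303/(2*(-66)) = 3 - 303*(-1)/(2*66) = 3 - ½*(-101/22) = 3 + 101/44 = 233/44)
w(x(-3 - 1*5), 144)/(-69152) = (233/44)/(-69152) = (233/44)*(-1/69152) = -233/3042688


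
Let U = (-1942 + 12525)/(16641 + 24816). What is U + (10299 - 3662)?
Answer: 275160692/41457 ≈ 6637.3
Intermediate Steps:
U = 10583/41457 ≈ 0.25528
U + (10299 - 3662) = 10583/41457 + (10299 - 3662) = 10583/41457 + 6637 = 275160692/41457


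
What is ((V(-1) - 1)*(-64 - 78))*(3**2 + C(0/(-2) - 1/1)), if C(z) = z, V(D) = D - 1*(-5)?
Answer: -3408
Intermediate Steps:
V(D) = 5 + D (V(D) = D + 5 = 5 + D)
((V(-1) - 1)*(-64 - 78))*(3**2 + C(0/(-2) - 1/1)) = (((5 - 1) - 1)*(-64 - 78))*(3**2 + (0/(-2) - 1/1)) = ((4 - 1)*(-142))*(9 + (0*(-1/2) - 1*1)) = (3*(-142))*(9 + (0 - 1)) = -426*(9 - 1) = -426*8 = -3408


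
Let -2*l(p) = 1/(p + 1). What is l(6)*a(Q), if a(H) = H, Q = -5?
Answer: 5/14 ≈ 0.35714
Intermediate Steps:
l(p) = -1/(2*(1 + p)) (l(p) = -1/(2*(p + 1)) = -1/(2*(1 + p)))
l(6)*a(Q) = -1/(2 + 2*6)*(-5) = -1/(2 + 12)*(-5) = -1/14*(-5) = 5/14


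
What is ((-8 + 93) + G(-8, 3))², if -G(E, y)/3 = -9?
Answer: 12544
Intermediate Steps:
G(E, y) = 27 (G(E, y) = -3*(-9) = 27)
((-8 + 93) + G(-8, 3))² = ((-8 + 93) + 27)² = (85 + 27)² = 112² = 12544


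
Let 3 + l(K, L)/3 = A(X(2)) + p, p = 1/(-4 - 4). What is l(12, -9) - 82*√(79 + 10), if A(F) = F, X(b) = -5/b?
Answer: -135/8 - 82*√89 ≈ -790.46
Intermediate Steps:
p = -⅛ (p = 1/(-8) = -⅛ ≈ -0.12500)
l(K, L) = -135/8 (l(K, L) = -9 + 3*(-5/2 - ⅛) = -9 + 3*(-21/8) = -9 - 63/8 = -135/8)
l(12, -9) - 82*√(79 + 10) = -135/8 - 82*√(79 + 10) = -135/8 - 82*√89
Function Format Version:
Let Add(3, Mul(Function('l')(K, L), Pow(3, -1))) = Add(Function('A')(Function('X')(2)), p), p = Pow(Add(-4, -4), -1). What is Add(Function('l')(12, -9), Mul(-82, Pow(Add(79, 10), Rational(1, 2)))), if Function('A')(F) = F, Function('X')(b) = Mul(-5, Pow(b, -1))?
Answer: Add(Rational(-135, 8), Mul(-82, Pow(89, Rational(1, 2)))) ≈ -790.46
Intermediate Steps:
p = Rational(-1, 8) (p = Pow(-8, -1) = Rational(-1, 8) ≈ -0.12500)
Function('l')(K, L) = Rational(-135, 8) (Function('l')(K, L) = Add(-9, Mul(3, Add(Mul(-5, Pow(2, -1)), Rational(-1, 8)))) = Add(-9, Mul(3, Add(Mul(-5, Rational(1, 2)), Rational(-1, 8)))) = Add(-9, Mul(3, Add(Rational(-5, 2), Rational(-1, 8)))) = Add(-9, Mul(3, Rational(-21, 8))) = Add(-9, Rational(-63, 8)) = Rational(-135, 8))
Add(Function('l')(12, -9), Mul(-82, Pow(Add(79, 10), Rational(1, 2)))) = Add(Rational(-135, 8), Mul(-82, Pow(Add(79, 10), Rational(1, 2)))) = Add(Rational(-135, 8), Mul(-82, Pow(89, Rational(1, 2))))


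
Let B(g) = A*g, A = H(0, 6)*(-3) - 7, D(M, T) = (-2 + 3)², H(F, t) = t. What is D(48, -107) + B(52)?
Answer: -1299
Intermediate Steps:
D(M, T) = 1 (D(M, T) = 1² = 1)
A = -25 (A = 6*(-3) - 7 = -18 - 7 = -25)
B(g) = -25*g
D(48, -107) + B(52) = 1 - 25*52 = 1 - 1300 = -1299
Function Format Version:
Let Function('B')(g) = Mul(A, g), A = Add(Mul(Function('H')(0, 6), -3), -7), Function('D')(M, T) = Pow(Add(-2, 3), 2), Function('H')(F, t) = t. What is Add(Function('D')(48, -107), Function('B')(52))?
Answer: -1299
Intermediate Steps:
Function('D')(M, T) = 1 (Function('D')(M, T) = Pow(1, 2) = 1)
A = -25 (A = Add(Mul(6, -3), -7) = Add(-18, -7) = -25)
Function('B')(g) = Mul(-25, g)
Add(Function('D')(48, -107), Function('B')(52)) = Add(1, Mul(-25, 52)) = Add(1, -1300) = -1299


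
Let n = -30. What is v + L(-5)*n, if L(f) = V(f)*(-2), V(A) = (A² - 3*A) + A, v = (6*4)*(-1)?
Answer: 2076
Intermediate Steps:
v = -24 (v = 24*(-1) = -24)
V(A) = A² - 2*A
L(f) = -2*f*(-2 + f) (L(f) = (f*(-2 + f))*(-2) = -2*f*(-2 + f))
v + L(-5)*n = -24 + (2*(-5)*(2 - 1*(-5)))*(-30) = -24 + (2*(-5)*(2 + 5))*(-30) = -24 + (2*(-5)*7)*(-30) = -24 - 70*(-30) = -24 + 2100 = 2076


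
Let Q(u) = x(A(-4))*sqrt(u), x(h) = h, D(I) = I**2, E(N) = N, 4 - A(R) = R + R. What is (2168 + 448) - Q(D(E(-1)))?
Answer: 2604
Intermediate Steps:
A(R) = 4 - 2*R (A(R) = 4 - (R + R) = 4 - 2*R)
Q(u) = 12*sqrt(u) (Q(u) = (4 - 2*(-4))*sqrt(u) = (4 + 8)*sqrt(u) = 12*sqrt(u))
(2168 + 448) - Q(D(E(-1))) = (2168 + 448) - 12*sqrt((-1)**2) = 2616 - 12*sqrt(1) = 2616 - 12 = 2604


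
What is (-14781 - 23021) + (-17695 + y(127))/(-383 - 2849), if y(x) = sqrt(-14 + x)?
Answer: -122158369/3232 - sqrt(113)/3232 ≈ -37797.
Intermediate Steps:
(-14781 - 23021) + (-17695 + y(127))/(-383 - 2849) = (-14781 - 23021) + (-17695 + sqrt(-14 + 127))/(-383 - 2849) = -37802 + (-17695 + sqrt(113))/(-3232) = -37802 + (-17695 + sqrt(113))*(-1/3232) = -37802 + (17695/3232 - sqrt(113)/3232) = -122158369/3232 - sqrt(113)/3232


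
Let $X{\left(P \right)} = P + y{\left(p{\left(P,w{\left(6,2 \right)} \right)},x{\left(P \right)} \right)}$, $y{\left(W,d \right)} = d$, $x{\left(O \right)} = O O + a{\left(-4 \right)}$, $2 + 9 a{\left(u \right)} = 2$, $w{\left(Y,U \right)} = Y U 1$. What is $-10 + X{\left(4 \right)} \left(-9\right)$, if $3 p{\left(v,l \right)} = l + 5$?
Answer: $-190$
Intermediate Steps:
$w{\left(Y,U \right)} = U Y$ ($w{\left(Y,U \right)} = U Y 1 = U Y$)
$a{\left(u \right)} = 0$ ($a{\left(u \right)} = - \frac{2}{9} + \frac{1}{9} \cdot 2 = - \frac{2}{9} + \frac{2}{9} = 0$)
$p{\left(v,l \right)} = \frac{5}{3} + \frac{l}{3}$ ($p{\left(v,l \right)} = \frac{l + 5}{3} = \frac{5 + l}{3} = \frac{5}{3} + \frac{l}{3}$)
$x{\left(O \right)} = O^{2}$ ($x{\left(O \right)} = O O + 0 = O^{2} + 0 = O^{2}$)
$X{\left(P \right)} = P + P^{2}$
$-10 + X{\left(4 \right)} \left(-9\right) = -10 + 4 \left(1 + 4\right) \left(-9\right) = -10 + 4 \cdot 5 \left(-9\right) = -10 + 20 \left(-9\right) = -10 - 180 = -190$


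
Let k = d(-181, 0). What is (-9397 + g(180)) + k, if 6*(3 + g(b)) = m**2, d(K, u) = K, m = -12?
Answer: -9557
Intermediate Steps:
g(b) = 21 (g(b) = -3 + (1/6)*(-12)**2 = -3 + (1/6)*144 = -3 + 24 = 21)
k = -181
(-9397 + g(180)) + k = (-9397 + 21) - 181 = -9376 - 181 = -9557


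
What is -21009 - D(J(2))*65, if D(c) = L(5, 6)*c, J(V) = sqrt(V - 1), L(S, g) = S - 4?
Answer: -21074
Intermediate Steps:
L(S, g) = -4 + S
J(V) = sqrt(-1 + V)
D(c) = c (D(c) = (-4 + 5)*c = 1*c = c)
-21009 - D(J(2))*65 = -21009 - sqrt(-1 + 2)*65 = -21009 - sqrt(1)*65 = -21009 - 65 = -21074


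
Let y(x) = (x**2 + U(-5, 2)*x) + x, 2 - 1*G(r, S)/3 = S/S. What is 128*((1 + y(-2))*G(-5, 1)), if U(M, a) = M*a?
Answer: 8832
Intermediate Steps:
G(r, S) = 3 (G(r, S) = 6 - 3*S/S = 6 - 3*1 = 6 - 3 = 3)
y(x) = x**2 - 9*x (y(x) = (x**2 + (-5*2)*x) + x = (x**2 - 10*x) + x = x**2 - 9*x)
128*((1 + y(-2))*G(-5, 1)) = 128*((1 - 2*(-9 - 2))*3) = 128*((1 - 2*(-11))*3) = 128*((1 + 22)*3) = 128*(23*3) = 128*69 = 8832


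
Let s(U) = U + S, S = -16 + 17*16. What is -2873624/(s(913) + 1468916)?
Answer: -2873624/1470085 ≈ -1.9547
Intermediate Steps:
S = 256 (S = -16 + 272 = 256)
s(U) = 256 + U (s(U) = U + 256 = 256 + U)
-2873624/(s(913) + 1468916) = -2873624/((256 + 913) + 1468916) = -2873624/(1169 + 1468916) = -2873624/1470085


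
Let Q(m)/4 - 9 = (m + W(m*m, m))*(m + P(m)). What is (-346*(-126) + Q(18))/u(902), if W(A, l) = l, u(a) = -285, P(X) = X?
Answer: -16272/95 ≈ -171.28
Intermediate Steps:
Q(m) = 36 + 16*m**2 (Q(m) = 36 + 4*((m + m)*(m + m)) = 36 + 4*((2*m)*(2*m)) = 36 + 4*(4*m**2) = 36 + 16*m**2)
(-346*(-126) + Q(18))/u(902) = (-346*(-126) + (36 + 16*18**2))/(-285) = (43596 + (36 + 16*324))*(-1/285) = (43596 + (36 + 5184))*(-1/285) = (43596 + 5220)*(-1/285) = 48816*(-1/285) = -16272/95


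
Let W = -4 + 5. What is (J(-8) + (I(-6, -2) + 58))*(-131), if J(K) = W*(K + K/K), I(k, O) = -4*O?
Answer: -7729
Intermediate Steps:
W = 1
J(K) = 1 + K (J(K) = 1*(K + K/K) = 1*(K + 1) = 1*(1 + K) = 1 + K)
(J(-8) + (I(-6, -2) + 58))*(-131) = ((1 - 8) + (-4*(-2) + 58))*(-131) = (-7 + (8 + 58))*(-131) = (-7 + 66)*(-131) = 59*(-131) = -7729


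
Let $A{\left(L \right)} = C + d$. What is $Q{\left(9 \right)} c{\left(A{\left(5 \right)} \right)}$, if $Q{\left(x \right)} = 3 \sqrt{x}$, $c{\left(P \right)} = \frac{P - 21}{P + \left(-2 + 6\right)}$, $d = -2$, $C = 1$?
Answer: $-66$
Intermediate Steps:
$A{\left(L \right)} = -1$ ($A{\left(L \right)} = 1 - 2 = -1$)
$c{\left(P \right)} = \frac{-21 + P}{4 + P}$ ($c{\left(P \right)} = \frac{-21 + P}{P + 4} = \frac{-21 + P}{4 + P}$)
$Q{\left(9 \right)} c{\left(A{\left(5 \right)} \right)} = 3 \sqrt{9} \frac{-21 - 1}{4 - 1} = 3 \cdot 3 \cdot \frac{1}{3} \left(-22\right) = 9 \cdot \frac{1}{3} \left(-22\right) = 9 \left(- \frac{22}{3}\right) = -66$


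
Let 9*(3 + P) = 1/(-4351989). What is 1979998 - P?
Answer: 77552483147902/39167901 ≈ 1.9800e+6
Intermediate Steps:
P = -117503704/39167901 (P = -3 + (1/9)/(-4351989) = -3 + (1/9)*(-1/4351989) = -3 - 1/39167901 = -117503704/39167901 ≈ -3.0000)
1979998 - P = 1979998 - 1*(-117503704/39167901) = 1979998 + 117503704/39167901 = 77552483147902/39167901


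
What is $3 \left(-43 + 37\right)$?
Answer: $-18$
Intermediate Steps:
$3 \left(-43 + 37\right) = 3 \left(-6\right) = -18$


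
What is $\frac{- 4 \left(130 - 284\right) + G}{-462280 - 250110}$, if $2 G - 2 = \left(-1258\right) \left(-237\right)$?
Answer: $- \frac{14969}{71239} \approx -0.21012$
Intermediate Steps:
$G = 149074$ ($G = 1 + \frac{\left(-1258\right) \left(-237\right)}{2} = 1 + \frac{1}{2} \cdot 298146 = 1 + 149073 = 149074$)
$\frac{- 4 \left(130 - 284\right) + G}{-462280 - 250110} = \frac{- 4 \left(130 - 284\right) + 149074}{-462280 - 250110} = \frac{\left(-4\right) \left(-154\right) + 149074}{-712390} = \left(616 + 149074\right) \left(- \frac{1}{712390}\right) = 149690 \left(- \frac{1}{712390}\right) = - \frac{14969}{71239}$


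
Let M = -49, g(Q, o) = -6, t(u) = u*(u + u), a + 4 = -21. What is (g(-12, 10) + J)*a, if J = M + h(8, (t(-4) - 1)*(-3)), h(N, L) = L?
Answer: 3700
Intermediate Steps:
a = -25 (a = -4 - 21 = -25)
t(u) = 2*u**2 (t(u) = u*(2*u) = 2*u**2)
J = -142 (J = -49 + (2*(-4)**2 - 1)*(-3) = -49 + (2*16 - 1)*(-3) = -49 + (32 - 1)*(-3) = -49 + 31*(-3) = -49 - 93 = -142)
(g(-12, 10) + J)*a = (-6 - 142)*(-25) = -148*(-25) = 3700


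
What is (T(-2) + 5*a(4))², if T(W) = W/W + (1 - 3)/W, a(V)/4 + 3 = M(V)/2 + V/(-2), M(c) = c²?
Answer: 3844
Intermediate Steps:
a(V) = -12 - 2*V + 2*V² (a(V) = -12 + 4*(V²/2 + V/(-2)) = -12 + 4*(V²*(½) + V*(-½)) = -12 + 4*(V²/2 - V/2) = -12 + (-2*V + 2*V²) = -12 - 2*V + 2*V²)
T(W) = 1 - 2/W
(T(-2) + 5*a(4))² = ((-2 - 2)/(-2) + 5*(-12 - 2*4 + 2*4²))² = (-½*(-4) + 5*(-12 - 8 + 2*16))² = (2 + 5*(-12 - 8 + 32))² = (2 + 5*12)² = (2 + 60)² = 62² = 3844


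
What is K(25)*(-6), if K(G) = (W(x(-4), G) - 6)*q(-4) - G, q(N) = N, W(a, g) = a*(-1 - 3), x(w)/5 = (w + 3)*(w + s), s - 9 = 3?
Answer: 3846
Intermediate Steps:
s = 12 (s = 9 + 3 = 12)
x(w) = 5*(3 + w)*(12 + w) (x(w) = 5*((w + 3)*(w + 12)) = 5*((3 + w)*(12 + w)) = 5*(3 + w)*(12 + w))
W(a, g) = -4*a (W(a, g) = a*(-4) = -4*a)
K(G) = -616 - G (K(G) = (-4*(180 + 5*(-4)² + 75*(-4)) - 6)*(-4) - G = (-4*(180 + 5*16 - 300) - 6)*(-4) - G = (-4*(180 + 80 - 300) - 6)*(-4) - G = (-4*(-40) - 6)*(-4) - G = (160 - 6)*(-4) - G = 154*(-4) - G = -616 - G)
K(25)*(-6) = (-616 - 1*25)*(-6) = (-616 - 25)*(-6) = -641*(-6) = 3846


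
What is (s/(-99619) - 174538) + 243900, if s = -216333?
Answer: 531537647/7663 ≈ 69364.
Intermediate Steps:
(s/(-99619) - 174538) + 243900 = (-216333/(-99619) - 174538) + 243900 = (-216333*(-1/99619) - 174538) + 243900 = (16641/7663 - 174538) + 243900 = -1337468053/7663 + 243900 = 531537647/7663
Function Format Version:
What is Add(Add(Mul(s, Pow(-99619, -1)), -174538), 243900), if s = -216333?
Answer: Rational(531537647, 7663) ≈ 69364.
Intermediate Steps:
Add(Add(Mul(s, Pow(-99619, -1)), -174538), 243900) = Add(Add(Mul(-216333, Pow(-99619, -1)), -174538), 243900) = Add(Add(Mul(-216333, Rational(-1, 99619)), -174538), 243900) = Add(Add(Rational(16641, 7663), -174538), 243900) = Add(Rational(-1337468053, 7663), 243900) = Rational(531537647, 7663)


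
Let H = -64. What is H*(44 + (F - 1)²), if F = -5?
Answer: -5120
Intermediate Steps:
H*(44 + (F - 1)²) = -64*(44 + (-5 - 1)²) = -64*(44 + (-6)²) = -64*(44 + 36) = -64*80 = -5120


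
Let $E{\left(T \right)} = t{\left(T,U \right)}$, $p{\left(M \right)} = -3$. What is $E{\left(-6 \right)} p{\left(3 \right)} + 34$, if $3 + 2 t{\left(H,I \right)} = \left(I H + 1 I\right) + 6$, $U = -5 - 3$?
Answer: $- \frac{61}{2} \approx -30.5$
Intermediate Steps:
$U = -8$
$t{\left(H,I \right)} = \frac{3}{2} + \frac{I}{2} + \frac{H I}{2}$ ($t{\left(H,I \right)} = - \frac{3}{2} + \frac{\left(I H + 1 I\right) + 6}{2} = - \frac{3}{2} + \frac{\left(H I + I\right) + 6}{2} = - \frac{3}{2} + \frac{\left(I + H I\right) + 6}{2} = - \frac{3}{2} + \frac{6 + I + H I}{2} = - \frac{3}{2} + \left(3 + \frac{I}{2} + \frac{H I}{2}\right) = \frac{3}{2} + \frac{I}{2} + \frac{H I}{2}$)
$E{\left(T \right)} = - \frac{5}{2} - 4 T$ ($E{\left(T \right)} = \frac{3}{2} + \frac{1}{2} \left(-8\right) + \frac{1}{2} T \left(-8\right) = \frac{3}{2} - 4 - 4 T = - \frac{5}{2} - 4 T$)
$E{\left(-6 \right)} p{\left(3 \right)} + 34 = \left(- \frac{5}{2} - -24\right) \left(-3\right) + 34 = \left(- \frac{5}{2} + 24\right) \left(-3\right) + 34 = \frac{43}{2} \left(-3\right) + 34 = - \frac{129}{2} + 34 = - \frac{61}{2}$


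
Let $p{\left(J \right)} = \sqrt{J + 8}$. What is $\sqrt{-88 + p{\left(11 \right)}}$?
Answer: $\sqrt{-88 + \sqrt{19}} \approx 9.1456 i$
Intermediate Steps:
$p{\left(J \right)} = \sqrt{8 + J}$
$\sqrt{-88 + p{\left(11 \right)}} = \sqrt{-88 + \sqrt{8 + 11}} = \sqrt{-88 + \sqrt{19}}$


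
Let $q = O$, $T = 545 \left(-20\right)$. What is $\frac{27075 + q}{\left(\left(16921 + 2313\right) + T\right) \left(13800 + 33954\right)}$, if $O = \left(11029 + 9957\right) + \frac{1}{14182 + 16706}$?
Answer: $\frac{1484508169}{12292862950368} \approx 0.00012076$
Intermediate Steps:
$T = -10900$
$O = \frac{648215569}{30888}$ ($O = 20986 + \frac{1}{30888} = \frac{648215569}{30888} \approx 20986.0$)
$q = \frac{648215569}{30888} \approx 20986.0$
$\frac{27075 + q}{\left(\left(16921 + 2313\right) + T\right) \left(13800 + 33954\right)} = \frac{27075 + \frac{648215569}{30888}}{\left(\left(16921 + 2313\right) - 10900\right) \left(13800 + 33954\right)} = \frac{1484508169}{30888 \left(19234 - 10900\right) 47754} = \frac{1484508169}{30888 \cdot 8334 \cdot 47754} = \frac{1484508169}{30888 \cdot 397981836} = \frac{1484508169}{30888} \cdot \frac{1}{397981836} = \frac{1484508169}{12292862950368}$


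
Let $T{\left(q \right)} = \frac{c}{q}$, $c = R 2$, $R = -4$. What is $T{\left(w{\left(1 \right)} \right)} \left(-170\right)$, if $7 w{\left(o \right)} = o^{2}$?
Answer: $9520$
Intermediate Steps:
$w{\left(o \right)} = \frac{o^{2}}{7}$
$c = -8$ ($c = \left(-4\right) 2 = -8$)
$T{\left(q \right)} = - \frac{8}{q}$
$T{\left(w{\left(1 \right)} \right)} \left(-170\right) = - \frac{8}{\frac{1}{7} \cdot 1^{2}} \left(-170\right) = - \frac{8}{\frac{1}{7} \cdot 1} \left(-170\right) = - 8 \frac{1}{\frac{1}{7}} \left(-170\right) = \left(-8\right) 7 \left(-170\right) = \left(-56\right) \left(-170\right) = 9520$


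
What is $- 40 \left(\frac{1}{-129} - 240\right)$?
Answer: $\frac{1238440}{129} \approx 9600.3$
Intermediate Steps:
$- 40 \left(\frac{1}{-129} - 240\right) = - 40 \left(- \frac{1}{129} - 240\right) = \left(-40\right) \left(- \frac{30961}{129}\right) = \frac{1238440}{129}$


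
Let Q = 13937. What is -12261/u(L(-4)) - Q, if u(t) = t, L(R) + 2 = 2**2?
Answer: -40135/2 ≈ -20068.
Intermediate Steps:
L(R) = 2 (L(R) = -2 + 2**2 = -2 + 4 = 2)
-12261/u(L(-4)) - Q = -12261/2 - 1*13937 = -12261*1/2 - 13937 = -12261/2 - 13937 = -40135/2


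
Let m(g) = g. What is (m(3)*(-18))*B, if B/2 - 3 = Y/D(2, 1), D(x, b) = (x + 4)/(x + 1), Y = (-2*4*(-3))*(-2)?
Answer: 2268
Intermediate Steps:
Y = -48 (Y = -8*(-3)*(-2) = 24*(-2) = -48)
D(x, b) = (4 + x)/(1 + x)
B = -42 (B = 6 + 2*(-48*(1 + 2)/(4 + 2)) = 6 + 2*(-48/(6/3)) = 6 + 2*(-48/((1/3)*6)) = 6 + 2*(-48/2) = 6 + 2*(-48*1/2) = 6 + 2*(-24) = 6 - 48 = -42)
(m(3)*(-18))*B = (3*(-18))*(-42) = -54*(-42) = 2268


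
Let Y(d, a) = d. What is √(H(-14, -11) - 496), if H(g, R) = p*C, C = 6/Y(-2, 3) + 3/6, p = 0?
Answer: 4*I*√31 ≈ 22.271*I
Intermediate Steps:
C = -5/2 (C = 6/(-2) + 3/6 = 6*(-½) + 3*(⅙) = -3 + ½ = -5/2 ≈ -2.5000)
H(g, R) = 0 (H(g, R) = 0*(-5/2) = 0)
√(H(-14, -11) - 496) = √(0 - 496) = √(-496) = 4*I*√31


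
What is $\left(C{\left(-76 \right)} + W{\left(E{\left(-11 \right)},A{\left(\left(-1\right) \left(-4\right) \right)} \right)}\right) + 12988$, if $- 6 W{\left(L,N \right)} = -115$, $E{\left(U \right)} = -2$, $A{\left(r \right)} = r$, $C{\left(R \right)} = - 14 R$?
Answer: $\frac{84427}{6} \approx 14071.0$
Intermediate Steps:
$W{\left(L,N \right)} = \frac{115}{6}$ ($W{\left(L,N \right)} = \left(- \frac{1}{6}\right) \left(-115\right) = \frac{115}{6}$)
$\left(C{\left(-76 \right)} + W{\left(E{\left(-11 \right)},A{\left(\left(-1\right) \left(-4\right) \right)} \right)}\right) + 12988 = \left(\left(-14\right) \left(-76\right) + \frac{115}{6}\right) + 12988 = \left(1064 + \frac{115}{6}\right) + 12988 = \frac{6499}{6} + 12988 = \frac{84427}{6}$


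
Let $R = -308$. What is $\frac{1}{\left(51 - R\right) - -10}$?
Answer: $\frac{1}{369} \approx 0.00271$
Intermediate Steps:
$\frac{1}{\left(51 - R\right) - -10} = \frac{1}{\left(51 - -308\right) - -10} = \frac{1}{\left(51 + 308\right) + \left(-227 + 237\right)} = \frac{1}{359 + 10} = \frac{1}{369}$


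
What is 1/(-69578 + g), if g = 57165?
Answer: -1/12413 ≈ -8.0561e-5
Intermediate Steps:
1/(-69578 + g) = 1/(-69578 + 57165) = 1/(-12413) = -1/12413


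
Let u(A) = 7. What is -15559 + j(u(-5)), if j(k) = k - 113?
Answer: -15665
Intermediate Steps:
j(k) = -113 + k
-15559 + j(u(-5)) = -15559 + (-113 + 7) = -15559 - 106 = -15665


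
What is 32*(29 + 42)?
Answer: 2272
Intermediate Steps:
32*(29 + 42) = 32*71 = 2272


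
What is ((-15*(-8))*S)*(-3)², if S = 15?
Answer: 16200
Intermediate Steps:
((-15*(-8))*S)*(-3)² = (-15*(-8)*15)*(-3)² = (120*15)*9 = 1800*9 = 16200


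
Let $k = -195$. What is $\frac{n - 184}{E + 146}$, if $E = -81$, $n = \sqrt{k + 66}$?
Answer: $- \frac{184}{65} + \frac{i \sqrt{129}}{65} \approx -2.8308 + 0.17474 i$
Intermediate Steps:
$n = i \sqrt{129}$ ($n = \sqrt{-195 + 66} = \sqrt{-129} = i \sqrt{129} \approx 11.358 i$)
$\frac{n - 184}{E + 146} = \frac{i \sqrt{129} - 184}{-81 + 146} = \frac{-184 + i \sqrt{129}}{65} = \left(-184 + i \sqrt{129}\right) \frac{1}{65} = - \frac{184}{65} + \frac{i \sqrt{129}}{65}$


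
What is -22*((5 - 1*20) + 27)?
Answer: -264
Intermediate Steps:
-22*((5 - 1*20) + 27) = -22*((5 - 20) + 27) = -22*(-15 + 27) = -22*12 = -264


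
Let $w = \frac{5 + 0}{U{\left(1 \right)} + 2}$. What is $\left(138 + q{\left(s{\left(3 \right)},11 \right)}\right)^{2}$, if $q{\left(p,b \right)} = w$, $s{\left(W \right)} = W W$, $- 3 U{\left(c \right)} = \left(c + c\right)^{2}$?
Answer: $\frac{84681}{4} \approx 21170.0$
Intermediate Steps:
$U{\left(c \right)} = - \frac{4 c^{2}}{3}$ ($U{\left(c \right)} = - \frac{\left(c + c\right)^{2}}{3} = - \frac{\left(2 c\right)^{2}}{3} = - \frac{4 c^{2}}{3}$)
$s{\left(W \right)} = W^{2}$
$w = \frac{15}{2}$ ($w = \frac{5 + 0}{- \frac{4 \cdot 1^{2}}{3} + 2} = \frac{5}{\left(- \frac{4}{3}\right) 1 + 2} = \frac{5}{- \frac{4}{3} + 2} = \frac{5}{\frac{2}{3}} = 5 \cdot \frac{3}{2} = \frac{15}{2} \approx 7.5$)
$q{\left(p,b \right)} = \frac{15}{2}$
$\left(138 + q{\left(s{\left(3 \right)},11 \right)}\right)^{2} = \left(138 + \frac{15}{2}\right)^{2} = \left(\frac{291}{2}\right)^{2} = \frac{84681}{4}$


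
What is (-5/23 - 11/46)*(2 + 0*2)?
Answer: -21/23 ≈ -0.91304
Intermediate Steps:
(-5/23 - 11/46)*(2 + 0*2) = (-5*1/23 - 11*1/46)*(2 + 0) = (-5/23 - 11/46)*2 = -21/46*2 = -21/23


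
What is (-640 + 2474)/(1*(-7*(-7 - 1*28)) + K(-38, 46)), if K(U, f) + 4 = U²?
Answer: 1834/1685 ≈ 1.0884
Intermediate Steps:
K(U, f) = -4 + U²
(-640 + 2474)/(1*(-7*(-7 - 1*28)) + K(-38, 46)) = (-640 + 2474)/(1*(-7*(-7 - 1*28)) + (-4 + (-38)²)) = 1834/(1*(-7*(-7 - 28)) + (-4 + 1444)) = 1834/(1*(-7*(-35)) + 1440) = 1834/(1*245 + 1440) = 1834/(245 + 1440) = 1834/1685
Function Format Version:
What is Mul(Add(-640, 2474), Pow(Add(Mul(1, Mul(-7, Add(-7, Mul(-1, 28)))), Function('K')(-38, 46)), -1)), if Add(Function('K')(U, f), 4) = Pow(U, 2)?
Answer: Rational(1834, 1685) ≈ 1.0884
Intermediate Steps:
Function('K')(U, f) = Add(-4, Pow(U, 2))
Mul(Add(-640, 2474), Pow(Add(Mul(1, Mul(-7, Add(-7, Mul(-1, 28)))), Function('K')(-38, 46)), -1)) = Mul(Add(-640, 2474), Pow(Add(Mul(1, Mul(-7, Add(-7, Mul(-1, 28)))), Add(-4, Pow(-38, 2))), -1)) = Mul(1834, Pow(Add(Mul(1, Mul(-7, Add(-7, -28))), Add(-4, 1444)), -1)) = Mul(1834, Pow(Add(Mul(1, Mul(-7, -35)), 1440), -1)) = Mul(1834, Pow(Add(Mul(1, 245), 1440), -1)) = Mul(1834, Pow(Add(245, 1440), -1)) = Mul(1834, Pow(1685, -1)) = Mul(1834, Rational(1, 1685)) = Rational(1834, 1685)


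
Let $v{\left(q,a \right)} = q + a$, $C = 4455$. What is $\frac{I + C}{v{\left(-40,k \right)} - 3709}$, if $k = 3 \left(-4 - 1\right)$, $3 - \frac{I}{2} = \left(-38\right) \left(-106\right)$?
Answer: $\frac{3595}{3764} \approx 0.9551$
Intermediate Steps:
$I = -8050$ ($I = 6 - 2 \left(\left(-38\right) \left(-106\right)\right) = 6 - 8056 = -8050$)
$k = -15$ ($k = 3 \left(-5\right) = -15$)
$v{\left(q,a \right)} = a + q$
$\frac{I + C}{v{\left(-40,k \right)} - 3709} = \frac{-8050 + 4455}{\left(-15 - 40\right) - 3709} = - \frac{3595}{-55 - 3709} = - \frac{3595}{-3764} = \left(-3595\right) \left(- \frac{1}{3764}\right) = \frac{3595}{3764}$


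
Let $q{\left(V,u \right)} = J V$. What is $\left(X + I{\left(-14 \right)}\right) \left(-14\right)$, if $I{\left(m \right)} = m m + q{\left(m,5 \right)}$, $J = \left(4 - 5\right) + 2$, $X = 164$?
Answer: $-4844$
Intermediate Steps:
$J = 1$ ($J = -1 + 2 = 1$)
$q{\left(V,u \right)} = V$ ($q{\left(V,u \right)} = 1 V = V$)
$I{\left(m \right)} = m + m^{2}$ ($I{\left(m \right)} = m m + m = m^{2} + m = m + m^{2}$)
$\left(X + I{\left(-14 \right)}\right) \left(-14\right) = \left(164 - 14 \left(1 - 14\right)\right) \left(-14\right) = \left(164 - -182\right) \left(-14\right) = \left(164 + 182\right) \left(-14\right) = 346 \left(-14\right) = -4844$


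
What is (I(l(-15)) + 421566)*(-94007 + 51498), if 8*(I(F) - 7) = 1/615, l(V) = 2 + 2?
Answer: -88169581594949/4920 ≈ -1.7921e+10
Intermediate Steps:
l(V) = 4
I(F) = 34441/4920 (I(F) = 7 + (⅛)/615 = 7 + (⅛)*(1/615) = 7 + 1/4920 = 34441/4920)
(I(l(-15)) + 421566)*(-94007 + 51498) = (34441/4920 + 421566)*(-94007 + 51498) = (2074139161/4920)*(-42509) = -88169581594949/4920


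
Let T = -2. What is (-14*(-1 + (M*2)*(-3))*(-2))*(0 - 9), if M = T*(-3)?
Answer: 9324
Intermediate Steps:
M = 6 (M = -2*(-3) = 6)
(-14*(-1 + (M*2)*(-3))*(-2))*(0 - 9) = (-14*(-1 + (6*2)*(-3))*(-2))*(0 - 9) = -14*(-1 + 12*(-3))*(-2)*(-9) = -14*(-1 - 36)*(-2)*(-9) = -(-518)*(-2)*(-9) = -14*74*(-9) = -1036*(-9) = 9324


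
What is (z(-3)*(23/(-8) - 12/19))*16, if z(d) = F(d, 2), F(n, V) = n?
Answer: 3198/19 ≈ 168.32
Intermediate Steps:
z(d) = d
(z(-3)*(23/(-8) - 12/19))*16 = -3*(23/(-8) - 12/19)*16 = -3*(23*(-1/8) - 12*1/19)*16 = -3*(-23/8 - 12/19)*16 = -3*(-533/152)*16 = (1599/152)*16 = 3198/19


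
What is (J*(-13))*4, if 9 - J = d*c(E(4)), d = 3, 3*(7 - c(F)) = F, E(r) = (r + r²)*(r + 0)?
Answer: -3536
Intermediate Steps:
E(r) = r*(r + r²) (E(r) = (r + r²)*r = r*(r + r²))
c(F) = 7 - F/3
J = 68 (J = 9 - 3*(7 - 4²*(1 + 4)/3) = 9 - 3*(7 - 16*5/3) = 9 - 3*(7 - ⅓*80) = 9 - 3*(7 - 80/3) = 9 - 3*(-59)/3 = 9 - 1*(-59) = 9 + 59 = 68)
(J*(-13))*4 = (68*(-13))*4 = -884*4 = -3536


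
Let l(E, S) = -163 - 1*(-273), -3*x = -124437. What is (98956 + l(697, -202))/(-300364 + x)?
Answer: -3002/7845 ≈ -0.38266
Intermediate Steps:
x = 41479 (x = -1/3*(-124437) = 41479)
l(E, S) = 110 (l(E, S) = -163 + 273 = 110)
(98956 + l(697, -202))/(-300364 + x) = (98956 + 110)/(-300364 + 41479) = 99066/(-258885) = 99066*(-1/258885) = -3002/7845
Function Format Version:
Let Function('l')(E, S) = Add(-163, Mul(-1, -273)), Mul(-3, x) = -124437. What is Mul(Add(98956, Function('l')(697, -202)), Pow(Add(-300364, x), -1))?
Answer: Rational(-3002, 7845) ≈ -0.38266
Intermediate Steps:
x = 41479 (x = Mul(Rational(-1, 3), -124437) = 41479)
Function('l')(E, S) = 110 (Function('l')(E, S) = Add(-163, 273) = 110)
Mul(Add(98956, Function('l')(697, -202)), Pow(Add(-300364, x), -1)) = Mul(Add(98956, 110), Pow(Add(-300364, 41479), -1)) = Mul(99066, Pow(-258885, -1)) = Mul(99066, Rational(-1, 258885)) = Rational(-3002, 7845)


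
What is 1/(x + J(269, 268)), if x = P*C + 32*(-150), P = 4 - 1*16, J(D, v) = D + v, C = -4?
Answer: -1/4215 ≈ -0.00023725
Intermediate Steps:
P = -12 (P = 4 - 16 = -12)
x = -4752 (x = -12*(-4) + 32*(-150) = 48 - 4800 = -4752)
1/(x + J(269, 268)) = 1/(-4752 + (269 + 268)) = 1/(-4752 + 537) = 1/(-4215) = -1/4215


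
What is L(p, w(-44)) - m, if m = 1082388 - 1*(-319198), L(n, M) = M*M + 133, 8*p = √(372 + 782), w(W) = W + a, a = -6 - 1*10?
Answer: -1397853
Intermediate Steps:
a = -16 (a = -6 - 10 = -16)
w(W) = -16 + W (w(W) = W - 16 = -16 + W)
p = √1154/8 (p = √(372 + 782)/8 = √1154/8 ≈ 4.2463)
L(n, M) = 133 + M² (L(n, M) = M² + 133 = 133 + M²)
m = 1401586 (m = 1082388 + 319198 = 1401586)
L(p, w(-44)) - m = (133 + (-16 - 44)²) - 1*1401586 = (133 + (-60)²) - 1401586 = (133 + 3600) - 1401586 = 3733 - 1401586 = -1397853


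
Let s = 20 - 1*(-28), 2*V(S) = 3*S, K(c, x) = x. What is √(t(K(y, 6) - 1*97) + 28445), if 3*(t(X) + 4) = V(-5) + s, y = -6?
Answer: √113818/2 ≈ 168.68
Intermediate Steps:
V(S) = 3*S/2 (V(S) = (3*S)/2 = 3*S/2)
s = 48 (s = 20 + 28 = 48)
t(X) = 19/2 (t(X) = -4 + ((3/2)*(-5) + 48)/3 = -4 + (-15/2 + 48)/3 = -4 + (⅓)*(81/2) = -4 + 27/2 = 19/2)
√(t(K(y, 6) - 1*97) + 28445) = √(19/2 + 28445) = √(56909/2) = √113818/2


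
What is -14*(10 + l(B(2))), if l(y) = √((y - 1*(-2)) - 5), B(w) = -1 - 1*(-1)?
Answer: -140 - 14*I*√3 ≈ -140.0 - 24.249*I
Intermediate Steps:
B(w) = 0 (B(w) = -1 + 1 = 0)
l(y) = √(-3 + y) (l(y) = √((y + 2) - 5) = √((2 + y) - 5) = √(-3 + y))
-14*(10 + l(B(2))) = -14*(10 + √(-3 + 0)) = -14*(10 + √(-3)) = -14*(10 + I*√3) = -140 - 14*I*√3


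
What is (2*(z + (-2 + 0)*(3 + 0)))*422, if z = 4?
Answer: -1688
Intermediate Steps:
(2*(z + (-2 + 0)*(3 + 0)))*422 = (2*(4 + (-2 + 0)*(3 + 0)))*422 = (2*(4 - 2*3))*422 = (2*(4 - 6))*422 = (2*(-2))*422 = -4*422 = -1688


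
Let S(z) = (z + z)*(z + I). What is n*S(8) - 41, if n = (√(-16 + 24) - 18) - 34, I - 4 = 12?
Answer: -20009 + 768*√2 ≈ -18923.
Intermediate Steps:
I = 16 (I = 4 + 12 = 16)
S(z) = 2*z*(16 + z) (S(z) = (z + z)*(z + 16) = (2*z)*(16 + z) = 2*z*(16 + z))
n = -52 + 2*√2 (n = (√8 - 18) - 34 = (2*√2 - 18) - 34 = (-18 + 2*√2) - 34 = -52 + 2*√2 ≈ -49.172)
n*S(8) - 41 = (-52 + 2*√2)*(2*8*(16 + 8)) - 41 = (-52 + 2*√2)*(2*8*24) - 41 = (-52 + 2*√2)*384 - 41 = (-19968 + 768*√2) - 41 = -20009 + 768*√2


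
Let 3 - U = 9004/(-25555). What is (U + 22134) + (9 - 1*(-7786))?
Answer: 764921264/25555 ≈ 29932.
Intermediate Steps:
U = 85669/25555 (U = 3 - 9004/(-25555) = 3 - 9004*(-1)/25555 = 3 - 1*(-9004/25555) = 3 + 9004/25555 = 85669/25555 ≈ 3.3523)
(U + 22134) + (9 - 1*(-7786)) = (85669/25555 + 22134) + (9 - 1*(-7786)) = 565720039/25555 + (9 + 7786) = 565720039/25555 + 7795 = 764921264/25555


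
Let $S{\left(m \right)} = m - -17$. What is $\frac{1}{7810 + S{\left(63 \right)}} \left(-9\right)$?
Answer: $- \frac{3}{2630} \approx -0.0011407$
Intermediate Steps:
$S{\left(m \right)} = 17 + m$ ($S{\left(m \right)} = m + 17 = 17 + m$)
$\frac{1}{7810 + S{\left(63 \right)}} \left(-9\right) = \frac{1}{7810 + \left(17 + 63\right)} \left(-9\right) = \frac{1}{7810 + 80} \left(-9\right) = \frac{1}{7890} \left(-9\right) = - \frac{3}{2630}$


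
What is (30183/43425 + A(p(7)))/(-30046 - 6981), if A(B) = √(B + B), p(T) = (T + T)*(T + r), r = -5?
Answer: -10061/535965825 - 2*√14/37027 ≈ -0.00022088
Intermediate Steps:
p(T) = 2*T*(-5 + T) (p(T) = (T + T)*(T - 5) = (2*T)*(-5 + T) = 2*T*(-5 + T))
A(B) = √2*√B (A(B) = √(2*B) = √2*√B)
(30183/43425 + A(p(7)))/(-30046 - 6981) = (30183/43425 + √2*√(2*7*(-5 + 7)))/(-30046 - 6981) = (30183*(1/43425) + √2*√(2*7*2))/(-37027) = (10061/14475 + √2*√28)*(-1/37027) = (10061/14475 + √2*(2*√7))*(-1/37027) = (10061/14475 + 2*√14)*(-1/37027) = -10061/535965825 - 2*√14/37027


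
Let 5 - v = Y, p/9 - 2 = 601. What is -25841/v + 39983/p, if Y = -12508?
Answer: 120022724/22636017 ≈ 5.3023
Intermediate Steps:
p = 5427 (p = 18 + 9*601 = 18 + 5409 = 5427)
v = 12513 (v = 5 - 1*(-12508) = 5 + 12508 = 12513)
-25841/v + 39983/p = -25841/12513 + 39983/5427 = 120022724/22636017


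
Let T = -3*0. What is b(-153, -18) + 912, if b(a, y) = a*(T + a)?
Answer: 24321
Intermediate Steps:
T = 0
b(a, y) = a² (b(a, y) = a*(0 + a) = a*a = a²)
b(-153, -18) + 912 = (-153)² + 912 = 23409 + 912 = 24321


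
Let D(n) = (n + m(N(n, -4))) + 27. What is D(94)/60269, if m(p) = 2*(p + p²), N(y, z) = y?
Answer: 17981/60269 ≈ 0.29835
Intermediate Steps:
m(p) = 2*p + 2*p²
D(n) = 27 + n + 2*n*(1 + n) (D(n) = (n + 2*n*(1 + n)) + 27 = 27 + n + 2*n*(1 + n))
D(94)/60269 = (27 + 94 + 2*94*(1 + 94))/60269 = (27 + 94 + 2*94*95)*(1/60269) = (27 + 94 + 17860)*(1/60269) = 17981*(1/60269) = 17981/60269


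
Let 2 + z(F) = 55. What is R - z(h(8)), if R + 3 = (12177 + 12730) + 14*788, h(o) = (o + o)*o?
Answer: 35883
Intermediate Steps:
h(o) = 2*o**2 (h(o) = (2*o)*o = 2*o**2)
z(F) = 53 (z(F) = -2 + 55 = 53)
R = 35936 (R = -3 + ((12177 + 12730) + 14*788) = -3 + (24907 + 11032) = -3 + 35939 = 35936)
R - z(h(8)) = 35936 - 1*53 = 35936 - 53 = 35883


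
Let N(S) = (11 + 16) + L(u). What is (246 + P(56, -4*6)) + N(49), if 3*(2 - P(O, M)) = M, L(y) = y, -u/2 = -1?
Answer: 285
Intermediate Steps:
u = 2 (u = -2*(-1) = 2)
P(O, M) = 2 - M/3
N(S) = 29 (N(S) = (11 + 16) + 2 = 27 + 2 = 29)
(246 + P(56, -4*6)) + N(49) = (246 + (2 - (-4)*6/3)) + 29 = (246 + (2 - ⅓*(-24))) + 29 = (246 + (2 + 8)) + 29 = (246 + 10) + 29 = 256 + 29 = 285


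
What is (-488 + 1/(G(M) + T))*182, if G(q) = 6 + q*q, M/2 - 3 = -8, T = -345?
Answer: -21227206/239 ≈ -88817.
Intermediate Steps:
M = -10 (M = 6 + 2*(-8) = 6 - 16 = -10)
G(q) = 6 + q**2
(-488 + 1/(G(M) + T))*182 = (-488 + 1/((6 + (-10)**2) - 345))*182 = (-488 + 1/((6 + 100) - 345))*182 = (-488 + 1/(106 - 345))*182 = (-488 + 1/(-239))*182 = (-488 - 1/239)*182 = -116633/239*182 = -21227206/239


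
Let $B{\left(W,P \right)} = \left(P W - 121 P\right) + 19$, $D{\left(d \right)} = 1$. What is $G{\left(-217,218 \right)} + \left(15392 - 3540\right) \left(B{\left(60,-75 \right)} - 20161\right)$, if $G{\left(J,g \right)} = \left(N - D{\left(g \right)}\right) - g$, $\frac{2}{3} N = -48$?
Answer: $-184500375$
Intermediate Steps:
$N = -72$ ($N = \frac{3}{2} \left(-48\right) = -72$)
$B{\left(W,P \right)} = 19 - 121 P + P W$ ($B{\left(W,P \right)} = \left(- 121 P + P W\right) + 19 = 19 - 121 P + P W$)
$G{\left(J,g \right)} = -73 - g$ ($G{\left(J,g \right)} = \left(-72 - 1\right) - g = -73 - g$)
$G{\left(-217,218 \right)} + \left(15392 - 3540\right) \left(B{\left(60,-75 \right)} - 20161\right) = \left(-73 - 218\right) + \left(15392 - 3540\right) \left(\left(19 - -9075 - 4500\right) - 20161\right) = \left(-73 - 218\right) + 11852 \left(\left(19 + 9075 - 4500\right) - 20161\right) = -291 + 11852 \left(4594 - 20161\right) = -291 + 11852 \left(-15567\right) = -291 - 184500084 = -184500375$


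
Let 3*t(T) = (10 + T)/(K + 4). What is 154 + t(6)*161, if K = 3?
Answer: 830/3 ≈ 276.67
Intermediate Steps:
t(T) = 10/21 + T/21 (t(T) = ((10 + T)/(3 + 4))/3 = ((10 + T)/7)/3 = ((10 + T)*(1/7))/3 = (10/7 + T/7)/3 = 10/21 + T/21)
154 + t(6)*161 = 154 + (10/21 + (1/21)*6)*161 = 154 + (10/21 + 2/7)*161 = 154 + (16/21)*161 = 154 + 368/3 = 830/3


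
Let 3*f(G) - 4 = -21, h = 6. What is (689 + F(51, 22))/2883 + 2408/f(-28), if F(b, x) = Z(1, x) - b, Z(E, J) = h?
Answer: -20815844/49011 ≈ -424.72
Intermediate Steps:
Z(E, J) = 6
F(b, x) = 6 - b
f(G) = -17/3 (f(G) = 4/3 + (1/3)*(-21) = 4/3 - 7 = -17/3)
(689 + F(51, 22))/2883 + 2408/f(-28) = (689 + (6 - 1*51))/2883 + 2408/(-17/3) = (689 + (6 - 51))*(1/2883) + 2408*(-3/17) = (689 - 45)*(1/2883) - 7224/17 = 644*(1/2883) - 7224/17 = 644/2883 - 7224/17 = -20815844/49011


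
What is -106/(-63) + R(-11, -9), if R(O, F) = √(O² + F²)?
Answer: 106/63 + √202 ≈ 15.895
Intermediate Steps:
R(O, F) = √(F² + O²)
-106/(-63) + R(-11, -9) = -106/(-63) + √((-9)² + (-11)²) = -106*(-1/63) + √(81 + 121) = 106/63 + √202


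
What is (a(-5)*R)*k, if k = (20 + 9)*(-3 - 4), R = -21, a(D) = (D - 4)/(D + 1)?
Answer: 38367/4 ≈ 9591.8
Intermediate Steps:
a(D) = (-4 + D)/(1 + D)
k = -203 (k = 29*(-7) = -203)
(a(-5)*R)*k = (((-4 - 5)/(1 - 5))*(-21))*(-203) = ((-9/(-4))*(-21))*(-203) = (-¼*(-9)*(-21))*(-203) = ((9/4)*(-21))*(-203) = -189/4*(-203) = 38367/4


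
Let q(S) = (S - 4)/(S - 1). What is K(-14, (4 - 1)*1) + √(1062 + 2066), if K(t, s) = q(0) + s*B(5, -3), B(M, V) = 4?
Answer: 16 + 2*√782 ≈ 71.928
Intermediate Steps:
q(S) = (-4 + S)/(-1 + S)
K(t, s) = 4 + 4*s (K(t, s) = (-4 + 0)/(-1 + 0) + s*4 = -4/(-1) + 4*s = -1*(-4) + 4*s = 4 + 4*s)
K(-14, (4 - 1)*1) + √(1062 + 2066) = (4 + 4*((4 - 1)*1)) + √(1062 + 2066) = (4 + 4*(3*1)) + √3128 = (4 + 4*3) + 2*√782 = (4 + 12) + 2*√782 = 16 + 2*√782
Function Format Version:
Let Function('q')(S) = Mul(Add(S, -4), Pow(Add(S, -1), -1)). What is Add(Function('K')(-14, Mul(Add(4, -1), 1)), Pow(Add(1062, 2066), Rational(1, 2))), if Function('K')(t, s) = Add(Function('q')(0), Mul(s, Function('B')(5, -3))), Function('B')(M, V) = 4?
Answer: Add(16, Mul(2, Pow(782, Rational(1, 2)))) ≈ 71.928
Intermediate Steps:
Function('q')(S) = Mul(Pow(Add(-1, S), -1), Add(-4, S)) (Function('q')(S) = Mul(Add(-4, S), Pow(Add(-1, S), -1)) = Mul(Pow(Add(-1, S), -1), Add(-4, S)))
Function('K')(t, s) = Add(4, Mul(4, s)) (Function('K')(t, s) = Add(Mul(Pow(Add(-1, 0), -1), Add(-4, 0)), Mul(s, 4)) = Add(Mul(Pow(-1, -1), -4), Mul(4, s)) = Add(Mul(-1, -4), Mul(4, s)) = Add(4, Mul(4, s)))
Add(Function('K')(-14, Mul(Add(4, -1), 1)), Pow(Add(1062, 2066), Rational(1, 2))) = Add(Add(4, Mul(4, Mul(Add(4, -1), 1))), Pow(Add(1062, 2066), Rational(1, 2))) = Add(Add(4, Mul(4, Mul(3, 1))), Pow(3128, Rational(1, 2))) = Add(Add(4, Mul(4, 3)), Mul(2, Pow(782, Rational(1, 2)))) = Add(Add(4, 12), Mul(2, Pow(782, Rational(1, 2)))) = Add(16, Mul(2, Pow(782, Rational(1, 2))))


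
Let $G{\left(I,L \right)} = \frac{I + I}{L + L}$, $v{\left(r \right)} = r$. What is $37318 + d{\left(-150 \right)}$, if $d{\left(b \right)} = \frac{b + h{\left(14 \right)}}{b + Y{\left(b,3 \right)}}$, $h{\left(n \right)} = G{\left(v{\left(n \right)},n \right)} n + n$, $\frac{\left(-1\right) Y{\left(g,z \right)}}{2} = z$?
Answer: $\frac{2910865}{78} \approx 37319.0$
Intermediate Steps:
$Y{\left(g,z \right)} = - 2 z$
$G{\left(I,L \right)} = \frac{I}{L}$ ($G{\left(I,L \right)} = \frac{2 I}{2 L} = 2 I \frac{1}{2 L} = \frac{I}{L}$)
$h{\left(n \right)} = 2 n$ ($h{\left(n \right)} = \frac{n}{n} n + n = 1 n + n = n + n = 2 n$)
$d{\left(b \right)} = \frac{28 + b}{-6 + b}$ ($d{\left(b \right)} = \frac{b + 2 \cdot 14}{b - 6} = \frac{b + 28}{b - 6} = \frac{28 + b}{-6 + b}$)
$37318 + d{\left(-150 \right)} = 37318 + \frac{28 - 150}{-6 - 150} = 37318 + \frac{1}{-156} \left(-122\right) = 37318 - - \frac{61}{78} = 37318 + \frac{61}{78} = \frac{2910865}{78}$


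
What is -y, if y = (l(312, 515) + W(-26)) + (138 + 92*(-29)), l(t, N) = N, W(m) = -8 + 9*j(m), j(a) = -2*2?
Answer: 2059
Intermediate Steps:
j(a) = -4
W(m) = -44 (W(m) = -8 + 9*(-4) = -8 - 36 = -44)
y = -2059 (y = (515 - 44) + (138 + 92*(-29)) = 471 + (138 - 2668) = 471 - 2530 = -2059)
-y = -1*(-2059) = 2059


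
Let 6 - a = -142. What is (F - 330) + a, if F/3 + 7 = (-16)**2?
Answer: 565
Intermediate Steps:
a = 148 (a = 6 - 1*(-142) = 6 + 142 = 148)
F = 747 (F = -21 + 3*(-16)**2 = -21 + 3*256 = -21 + 768 = 747)
(F - 330) + a = (747 - 330) + 148 = 417 + 148 = 565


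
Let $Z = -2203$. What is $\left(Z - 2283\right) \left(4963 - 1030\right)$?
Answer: $-17643438$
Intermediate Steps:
$\left(Z - 2283\right) \left(4963 - 1030\right) = \left(-2203 - 2283\right) \left(4963 - 1030\right) = \left(-4486\right) 3933 = -17643438$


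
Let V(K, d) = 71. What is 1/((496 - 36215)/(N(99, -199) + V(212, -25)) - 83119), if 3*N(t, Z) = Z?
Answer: -14/1270823 ≈ -1.1016e-5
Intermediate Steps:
N(t, Z) = Z/3
1/((496 - 36215)/(N(99, -199) + V(212, -25)) - 83119) = 1/((496 - 36215)/((⅓)*(-199) + 71) - 83119) = 1/(-35719/(-199/3 + 71) - 83119) = 1/(-35719/14/3 - 83119) = 1/(-35719*3/14 - 83119) = 1/(-107157/14 - 83119) = 1/(-1270823/14) = -14/1270823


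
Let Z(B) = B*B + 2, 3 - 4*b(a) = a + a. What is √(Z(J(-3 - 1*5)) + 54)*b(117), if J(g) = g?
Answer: -231*√30/2 ≈ -632.62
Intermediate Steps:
b(a) = ¾ - a/2 (b(a) = ¾ - (a + a)/4 = ¾ - a/2)
Z(B) = 2 + B² (Z(B) = B² + 2 = 2 + B²)
√(Z(J(-3 - 1*5)) + 54)*b(117) = √((2 + (-3 - 1*5)²) + 54)*(¾ - ½*117) = √((2 + (-3 - 5)²) + 54)*(¾ - 117/2) = √((2 + (-8)²) + 54)*(-231/4) = √((2 + 64) + 54)*(-231/4) = √(66 + 54)*(-231/4) = √120*(-231/4) = (2*√30)*(-231/4) = -231*√30/2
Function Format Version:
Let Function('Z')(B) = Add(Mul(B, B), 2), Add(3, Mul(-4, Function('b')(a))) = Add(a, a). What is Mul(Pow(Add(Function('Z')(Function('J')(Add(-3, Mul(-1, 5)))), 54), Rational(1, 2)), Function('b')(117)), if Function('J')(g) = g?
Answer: Mul(Rational(-231, 2), Pow(30, Rational(1, 2))) ≈ -632.62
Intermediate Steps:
Function('b')(a) = Add(Rational(3, 4), Mul(Rational(-1, 2), a)) (Function('b')(a) = Add(Rational(3, 4), Mul(Rational(-1, 4), Add(a, a))) = Add(Rational(3, 4), Mul(Rational(-1, 4), Mul(2, a))) = Add(Rational(3, 4), Mul(Rational(-1, 2), a)))
Function('Z')(B) = Add(2, Pow(B, 2)) (Function('Z')(B) = Add(Pow(B, 2), 2) = Add(2, Pow(B, 2)))
Mul(Pow(Add(Function('Z')(Function('J')(Add(-3, Mul(-1, 5)))), 54), Rational(1, 2)), Function('b')(117)) = Mul(Pow(Add(Add(2, Pow(Add(-3, Mul(-1, 5)), 2)), 54), Rational(1, 2)), Add(Rational(3, 4), Mul(Rational(-1, 2), 117))) = Mul(Pow(Add(Add(2, Pow(Add(-3, -5), 2)), 54), Rational(1, 2)), Add(Rational(3, 4), Rational(-117, 2))) = Mul(Pow(Add(Add(2, Pow(-8, 2)), 54), Rational(1, 2)), Rational(-231, 4)) = Mul(Pow(Add(Add(2, 64), 54), Rational(1, 2)), Rational(-231, 4)) = Mul(Pow(Add(66, 54), Rational(1, 2)), Rational(-231, 4)) = Mul(Pow(120, Rational(1, 2)), Rational(-231, 4)) = Mul(Mul(2, Pow(30, Rational(1, 2))), Rational(-231, 4)) = Mul(Rational(-231, 2), Pow(30, Rational(1, 2)))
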